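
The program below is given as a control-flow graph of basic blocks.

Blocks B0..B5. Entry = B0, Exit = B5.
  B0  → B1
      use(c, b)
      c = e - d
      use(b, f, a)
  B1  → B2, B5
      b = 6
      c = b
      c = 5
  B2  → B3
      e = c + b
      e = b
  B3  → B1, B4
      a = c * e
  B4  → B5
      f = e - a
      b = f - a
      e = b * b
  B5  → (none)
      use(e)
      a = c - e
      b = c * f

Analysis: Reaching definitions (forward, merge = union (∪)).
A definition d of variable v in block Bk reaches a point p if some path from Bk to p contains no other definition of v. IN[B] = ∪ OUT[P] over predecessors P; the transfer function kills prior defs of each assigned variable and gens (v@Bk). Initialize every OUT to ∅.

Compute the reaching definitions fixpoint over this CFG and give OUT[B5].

Answer: {a@B5, b@B5, c@B1, e@B2, e@B4, f@B4}

Trace:
Per-block solution:
  B0:  IN={}  OUT={c@B0}
  B1:  IN={a@B3, b@B1, c@B0, c@B1, e@B2}  OUT={a@B3, b@B1, c@B1, e@B2}
  B2:  IN={a@B3, b@B1, c@B1, e@B2}  OUT={a@B3, b@B1, c@B1, e@B2}
  B3:  IN={a@B3, b@B1, c@B1, e@B2}  OUT={a@B3, b@B1, c@B1, e@B2}
  B4:  IN={a@B3, b@B1, c@B1, e@B2}  OUT={a@B3, b@B4, c@B1, e@B4, f@B4}
  B5:  IN={a@B3, b@B1, b@B4, c@B1, e@B2, e@B4, f@B4}  OUT={a@B5, b@B5, c@B1, e@B2, e@B4, f@B4}

Merge at B5: IN[B5] = OUT[B1] ⊔ OUT[B4] = {a@B3, b@B1, b@B4, c@B1, e@B2, e@B4, f@B4}
Applying B5's transfer function to that IN value gives OUT[B5] (row B5 above).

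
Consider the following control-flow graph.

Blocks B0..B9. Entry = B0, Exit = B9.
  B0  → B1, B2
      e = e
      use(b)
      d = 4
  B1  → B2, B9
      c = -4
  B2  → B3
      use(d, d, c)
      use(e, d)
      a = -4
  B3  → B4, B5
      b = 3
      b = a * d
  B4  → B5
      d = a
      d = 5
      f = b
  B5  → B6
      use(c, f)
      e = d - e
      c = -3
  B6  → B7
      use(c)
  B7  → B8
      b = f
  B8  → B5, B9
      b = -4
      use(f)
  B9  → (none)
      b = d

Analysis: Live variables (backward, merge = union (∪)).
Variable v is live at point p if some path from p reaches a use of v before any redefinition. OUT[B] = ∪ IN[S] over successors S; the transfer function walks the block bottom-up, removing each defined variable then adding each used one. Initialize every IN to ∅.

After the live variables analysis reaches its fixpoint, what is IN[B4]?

Converged values:
  B0:   IN={b, c, e, f}   OUT={c, d, e, f}
  B1:   IN={d, e, f}   OUT={c, d, e, f}
  B2:   IN={c, d, e, f}   OUT={a, c, d, e, f}
  B3:   IN={a, c, d, e, f}   OUT={a, b, c, d, e, f}
  B4:   IN={a, b, c, e}   OUT={c, d, e, f}
  B5:   IN={c, d, e, f}   OUT={c, d, e, f}
  B6:   IN={c, d, e, f}   OUT={c, d, e, f}
  B7:   IN={c, d, e, f}   OUT={c, d, e, f}
  B8:   IN={c, d, e, f}   OUT={c, d, e, f}
  B9:   IN={d}   OUT={}

Merge at B4: OUT[B4] = IN[B5] = {c, d, e, f}
Applying B4's transfer function to that OUT value gives IN[B4] (row B4 above).

Answer: {a, b, c, e}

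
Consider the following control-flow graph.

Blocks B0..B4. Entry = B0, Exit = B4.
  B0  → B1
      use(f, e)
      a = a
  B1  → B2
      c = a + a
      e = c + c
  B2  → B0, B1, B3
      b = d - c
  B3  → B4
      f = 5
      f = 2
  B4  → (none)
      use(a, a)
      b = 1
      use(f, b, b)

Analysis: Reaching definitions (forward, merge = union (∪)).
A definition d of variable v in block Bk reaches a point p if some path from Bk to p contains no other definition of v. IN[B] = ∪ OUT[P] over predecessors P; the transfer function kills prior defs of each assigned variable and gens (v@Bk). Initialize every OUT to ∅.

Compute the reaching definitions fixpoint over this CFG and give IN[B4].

Answer: {a@B0, b@B2, c@B1, e@B1, f@B3}

Trace:
Per-block solution:
  B0:   IN={a@B0, b@B2, c@B1, e@B1}   OUT={a@B0, b@B2, c@B1, e@B1}
  B1:   IN={a@B0, b@B2, c@B1, e@B1}   OUT={a@B0, b@B2, c@B1, e@B1}
  B2:   IN={a@B0, b@B2, c@B1, e@B1}   OUT={a@B0, b@B2, c@B1, e@B1}
  B3:   IN={a@B0, b@B2, c@B1, e@B1}   OUT={a@B0, b@B2, c@B1, e@B1, f@B3}
  B4:   IN={a@B0, b@B2, c@B1, e@B1, f@B3}   OUT={a@B0, b@B4, c@B1, e@B1, f@B3}

Merge at B4: IN[B4] = OUT[B3] = {a@B0, b@B2, c@B1, e@B1, f@B3}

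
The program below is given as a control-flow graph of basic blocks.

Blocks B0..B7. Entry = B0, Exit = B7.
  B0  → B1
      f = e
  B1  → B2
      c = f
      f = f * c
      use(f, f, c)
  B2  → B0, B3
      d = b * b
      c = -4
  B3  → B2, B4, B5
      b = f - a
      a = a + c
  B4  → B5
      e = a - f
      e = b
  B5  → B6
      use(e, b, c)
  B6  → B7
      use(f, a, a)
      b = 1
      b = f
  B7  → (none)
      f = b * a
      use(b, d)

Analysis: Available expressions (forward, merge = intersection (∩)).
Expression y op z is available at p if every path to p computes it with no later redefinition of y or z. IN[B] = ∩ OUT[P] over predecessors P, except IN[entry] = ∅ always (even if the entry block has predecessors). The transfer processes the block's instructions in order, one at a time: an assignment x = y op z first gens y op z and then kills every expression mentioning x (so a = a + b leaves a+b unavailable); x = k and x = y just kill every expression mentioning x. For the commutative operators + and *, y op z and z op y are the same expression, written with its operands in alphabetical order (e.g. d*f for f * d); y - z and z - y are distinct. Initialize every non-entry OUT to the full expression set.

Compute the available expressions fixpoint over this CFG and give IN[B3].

Converged values:
  B0:   IN={}   OUT={}
  B1:   IN={}   OUT={}
  B2:   IN={}   OUT={b*b}
  B3:   IN={b*b}   OUT={}
  B4:   IN={}   OUT={a-f}
  B5:   IN={}   OUT={}
  B6:   IN={}   OUT={}
  B7:   IN={}   OUT={a*b}

Merge at B3: IN[B3] = OUT[B2] = {b*b}

Answer: {b*b}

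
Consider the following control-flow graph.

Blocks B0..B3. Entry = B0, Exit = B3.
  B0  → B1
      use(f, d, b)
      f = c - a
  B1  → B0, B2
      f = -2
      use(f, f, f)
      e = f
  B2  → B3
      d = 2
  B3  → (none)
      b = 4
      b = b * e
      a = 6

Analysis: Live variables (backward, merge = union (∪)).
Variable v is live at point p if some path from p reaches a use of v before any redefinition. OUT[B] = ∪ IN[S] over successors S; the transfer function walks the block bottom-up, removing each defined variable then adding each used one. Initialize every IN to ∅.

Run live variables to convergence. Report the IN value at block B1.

Converged values:
  B0:  IN={a, b, c, d, f}  OUT={a, b, c, d}
  B1:  IN={a, b, c, d}  OUT={a, b, c, d, e, f}
  B2:  IN={e}  OUT={e}
  B3:  IN={e}  OUT={}

Merge at B1: OUT[B1] = IN[B0] ⊔ IN[B2] = {a, b, c, d, e, f}
Applying B1's transfer function to that OUT value gives IN[B1] (row B1 above).

Answer: {a, b, c, d}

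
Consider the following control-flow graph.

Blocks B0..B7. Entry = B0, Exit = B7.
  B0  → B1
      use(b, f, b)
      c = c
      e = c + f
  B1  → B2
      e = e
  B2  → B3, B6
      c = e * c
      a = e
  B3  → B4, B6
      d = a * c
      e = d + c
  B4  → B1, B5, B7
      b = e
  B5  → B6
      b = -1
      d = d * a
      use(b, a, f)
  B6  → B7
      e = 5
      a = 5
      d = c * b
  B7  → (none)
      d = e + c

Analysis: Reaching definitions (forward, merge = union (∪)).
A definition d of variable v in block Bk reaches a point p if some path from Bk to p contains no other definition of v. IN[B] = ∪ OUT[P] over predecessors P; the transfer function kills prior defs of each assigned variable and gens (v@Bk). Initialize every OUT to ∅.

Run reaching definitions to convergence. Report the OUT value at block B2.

Per-block solution:
  B0: | IN={} | OUT={c@B0, e@B0}
  B1: | IN={a@B2, b@B4, c@B0, c@B2, d@B3, e@B0, e@B3} | OUT={a@B2, b@B4, c@B0, c@B2, d@B3, e@B1}
  B2: | IN={a@B2, b@B4, c@B0, c@B2, d@B3, e@B1} | OUT={a@B2, b@B4, c@B2, d@B3, e@B1}
  B3: | IN={a@B2, b@B4, c@B2, d@B3, e@B1} | OUT={a@B2, b@B4, c@B2, d@B3, e@B3}
  B4: | IN={a@B2, b@B4, c@B2, d@B3, e@B3} | OUT={a@B2, b@B4, c@B2, d@B3, e@B3}
  B5: | IN={a@B2, b@B4, c@B2, d@B3, e@B3} | OUT={a@B2, b@B5, c@B2, d@B5, e@B3}
  B6: | IN={a@B2, b@B4, b@B5, c@B2, d@B3, d@B5, e@B1, e@B3} | OUT={a@B6, b@B4, b@B5, c@B2, d@B6, e@B6}
  B7: | IN={a@B2, a@B6, b@B4, b@B5, c@B2, d@B3, d@B6, e@B3, e@B6} | OUT={a@B2, a@B6, b@B4, b@B5, c@B2, d@B7, e@B3, e@B6}

Merge at B2: IN[B2] = OUT[B1] = {a@B2, b@B4, c@B0, c@B2, d@B3, e@B1}
Applying B2's transfer function to that IN value gives OUT[B2] (row B2 above).

Answer: {a@B2, b@B4, c@B2, d@B3, e@B1}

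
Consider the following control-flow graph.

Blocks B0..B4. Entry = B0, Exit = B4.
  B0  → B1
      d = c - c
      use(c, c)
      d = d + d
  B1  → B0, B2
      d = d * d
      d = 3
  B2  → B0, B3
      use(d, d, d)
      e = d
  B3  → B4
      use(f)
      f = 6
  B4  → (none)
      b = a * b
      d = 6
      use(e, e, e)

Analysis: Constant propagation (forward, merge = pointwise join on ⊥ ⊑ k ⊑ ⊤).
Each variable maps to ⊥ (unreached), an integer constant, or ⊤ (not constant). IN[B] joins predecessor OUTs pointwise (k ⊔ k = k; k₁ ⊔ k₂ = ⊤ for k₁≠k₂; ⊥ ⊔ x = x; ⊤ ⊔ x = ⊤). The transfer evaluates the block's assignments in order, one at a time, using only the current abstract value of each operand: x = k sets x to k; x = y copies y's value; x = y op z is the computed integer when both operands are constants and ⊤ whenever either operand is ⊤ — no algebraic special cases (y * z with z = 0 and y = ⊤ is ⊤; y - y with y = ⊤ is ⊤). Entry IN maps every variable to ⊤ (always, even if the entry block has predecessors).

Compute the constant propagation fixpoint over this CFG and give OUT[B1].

Fixpoint table:
  B0:  IN=(all ⊤)  OUT=(all ⊤)
  B1:  IN=(all ⊤)  OUT={d:3; rest ⊤}
  B2:  IN={d:3; rest ⊤}  OUT={d:3, e:3; rest ⊤}
  B3:  IN={d:3, e:3; rest ⊤}  OUT={d:3, e:3, f:6; rest ⊤}
  B4:  IN={d:3, e:3, f:6; rest ⊤}  OUT={d:6, e:3, f:6; rest ⊤}

Merge at B1: IN[B1] = OUT[B0] = {a: ⊤, b: ⊤, c: ⊤, d: ⊤, e: ⊤, f: ⊤}
Applying B1's transfer function to that IN value gives OUT[B1] (row B1 above).

Answer: {a: ⊤, b: ⊤, c: ⊤, d: 3, e: ⊤, f: ⊤}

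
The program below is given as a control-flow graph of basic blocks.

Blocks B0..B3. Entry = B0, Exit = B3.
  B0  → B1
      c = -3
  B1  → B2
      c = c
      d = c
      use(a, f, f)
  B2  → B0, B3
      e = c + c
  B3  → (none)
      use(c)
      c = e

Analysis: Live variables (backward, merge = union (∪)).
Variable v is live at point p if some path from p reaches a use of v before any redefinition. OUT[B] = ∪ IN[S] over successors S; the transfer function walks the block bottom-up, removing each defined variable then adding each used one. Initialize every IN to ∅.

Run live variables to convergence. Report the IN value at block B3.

Per-block solution:
  B0: | IN={a, f} | OUT={a, c, f}
  B1: | IN={a, c, f} | OUT={a, c, f}
  B2: | IN={a, c, f} | OUT={a, c, e, f}
  B3: | IN={c, e} | OUT={}

B3 is the boundary node: OUT[B3] = {}
Applying B3's transfer function to that OUT value gives IN[B3] (row B3 above).

Answer: {c, e}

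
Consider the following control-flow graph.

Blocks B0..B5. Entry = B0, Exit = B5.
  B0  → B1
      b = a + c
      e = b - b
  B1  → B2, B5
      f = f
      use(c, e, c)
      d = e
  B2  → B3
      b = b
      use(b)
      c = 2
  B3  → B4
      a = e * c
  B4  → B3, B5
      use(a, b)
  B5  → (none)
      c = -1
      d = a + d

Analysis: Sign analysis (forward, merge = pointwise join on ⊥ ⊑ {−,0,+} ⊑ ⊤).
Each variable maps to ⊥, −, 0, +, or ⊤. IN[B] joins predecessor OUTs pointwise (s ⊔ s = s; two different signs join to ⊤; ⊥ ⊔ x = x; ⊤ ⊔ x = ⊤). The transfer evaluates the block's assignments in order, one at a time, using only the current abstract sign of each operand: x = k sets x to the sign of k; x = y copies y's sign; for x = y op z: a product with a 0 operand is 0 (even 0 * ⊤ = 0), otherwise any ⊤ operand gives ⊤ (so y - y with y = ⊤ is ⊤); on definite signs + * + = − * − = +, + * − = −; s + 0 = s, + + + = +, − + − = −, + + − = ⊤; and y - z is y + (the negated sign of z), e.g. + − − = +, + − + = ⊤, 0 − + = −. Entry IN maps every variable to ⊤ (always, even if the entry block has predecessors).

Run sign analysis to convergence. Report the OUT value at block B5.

Answer: {a: ⊤, b: ⊤, c: -, d: ⊤, e: ⊤, f: ⊤}

Derivation:
Converged values:
  B0: | IN=(all ⊤) | OUT=(all ⊤)
  B1: | IN=(all ⊤) | OUT=(all ⊤)
  B2: | IN=(all ⊤) | OUT={c:+; rest ⊤}
  B3: | IN={c:+; rest ⊤} | OUT={c:+; rest ⊤}
  B4: | IN={c:+; rest ⊤} | OUT={c:+; rest ⊤}
  B5: | IN=(all ⊤) | OUT={c:-; rest ⊤}

Merge at B5: IN[B5] = OUT[B1] ⊔ OUT[B4] = {a: ⊤, b: ⊤, c: ⊤, d: ⊤, e: ⊤, f: ⊤}
Applying B5's transfer function to that IN value gives OUT[B5] (row B5 above).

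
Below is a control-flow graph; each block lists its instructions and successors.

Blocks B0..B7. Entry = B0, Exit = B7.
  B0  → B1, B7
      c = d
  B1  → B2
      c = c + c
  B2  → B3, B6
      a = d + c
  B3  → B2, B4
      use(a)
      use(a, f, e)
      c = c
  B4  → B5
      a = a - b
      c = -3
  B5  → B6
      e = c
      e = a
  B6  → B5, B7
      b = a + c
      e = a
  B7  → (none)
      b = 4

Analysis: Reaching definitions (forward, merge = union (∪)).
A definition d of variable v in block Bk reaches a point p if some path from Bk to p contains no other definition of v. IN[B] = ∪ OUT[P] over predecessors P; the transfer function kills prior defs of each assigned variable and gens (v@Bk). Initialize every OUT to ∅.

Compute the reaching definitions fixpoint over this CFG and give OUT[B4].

Converged values:
  B0: | IN={} | OUT={c@B0}
  B1: | IN={c@B0} | OUT={c@B1}
  B2: | IN={a@B2, c@B1, c@B3} | OUT={a@B2, c@B1, c@B3}
  B3: | IN={a@B2, c@B1, c@B3} | OUT={a@B2, c@B3}
  B4: | IN={a@B2, c@B3} | OUT={a@B4, c@B4}
  B5: | IN={a@B2, a@B4, b@B6, c@B1, c@B3, c@B4, e@B6} | OUT={a@B2, a@B4, b@B6, c@B1, c@B3, c@B4, e@B5}
  B6: | IN={a@B2, a@B4, b@B6, c@B1, c@B3, c@B4, e@B5} | OUT={a@B2, a@B4, b@B6, c@B1, c@B3, c@B4, e@B6}
  B7: | IN={a@B2, a@B4, b@B6, c@B0, c@B1, c@B3, c@B4, e@B6} | OUT={a@B2, a@B4, b@B7, c@B0, c@B1, c@B3, c@B4, e@B6}

Merge at B4: IN[B4] = OUT[B3] = {a@B2, c@B3}
Applying B4's transfer function to that IN value gives OUT[B4] (row B4 above).

Answer: {a@B4, c@B4}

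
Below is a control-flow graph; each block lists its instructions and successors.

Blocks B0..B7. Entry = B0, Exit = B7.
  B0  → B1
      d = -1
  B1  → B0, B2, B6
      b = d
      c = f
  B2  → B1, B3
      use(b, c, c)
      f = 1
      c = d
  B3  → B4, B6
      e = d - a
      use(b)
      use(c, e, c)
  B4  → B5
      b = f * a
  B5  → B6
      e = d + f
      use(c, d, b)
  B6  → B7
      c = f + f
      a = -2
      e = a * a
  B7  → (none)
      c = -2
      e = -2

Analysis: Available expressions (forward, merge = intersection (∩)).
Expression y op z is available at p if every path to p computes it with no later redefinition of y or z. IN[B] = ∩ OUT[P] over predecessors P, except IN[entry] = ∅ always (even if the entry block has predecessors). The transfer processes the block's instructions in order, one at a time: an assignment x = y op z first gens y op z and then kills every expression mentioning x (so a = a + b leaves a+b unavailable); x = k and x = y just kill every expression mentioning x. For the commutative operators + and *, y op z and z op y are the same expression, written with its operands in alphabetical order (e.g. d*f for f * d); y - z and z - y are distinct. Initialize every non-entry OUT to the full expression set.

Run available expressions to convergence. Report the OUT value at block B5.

Per-block solution:
  B0:  IN={}  OUT={}
  B1:  IN={}  OUT={}
  B2:  IN={}  OUT={}
  B3:  IN={}  OUT={d-a}
  B4:  IN={d-a}  OUT={a*f, d-a}
  B5:  IN={a*f, d-a}  OUT={a*f, d+f, d-a}
  B6:  IN={}  OUT={a*a, f+f}
  B7:  IN={a*a, f+f}  OUT={a*a, f+f}

Merge at B5: IN[B5] = OUT[B4] = {a*f, d-a}
Applying B5's transfer function to that IN value gives OUT[B5] (row B5 above).

Answer: {a*f, d+f, d-a}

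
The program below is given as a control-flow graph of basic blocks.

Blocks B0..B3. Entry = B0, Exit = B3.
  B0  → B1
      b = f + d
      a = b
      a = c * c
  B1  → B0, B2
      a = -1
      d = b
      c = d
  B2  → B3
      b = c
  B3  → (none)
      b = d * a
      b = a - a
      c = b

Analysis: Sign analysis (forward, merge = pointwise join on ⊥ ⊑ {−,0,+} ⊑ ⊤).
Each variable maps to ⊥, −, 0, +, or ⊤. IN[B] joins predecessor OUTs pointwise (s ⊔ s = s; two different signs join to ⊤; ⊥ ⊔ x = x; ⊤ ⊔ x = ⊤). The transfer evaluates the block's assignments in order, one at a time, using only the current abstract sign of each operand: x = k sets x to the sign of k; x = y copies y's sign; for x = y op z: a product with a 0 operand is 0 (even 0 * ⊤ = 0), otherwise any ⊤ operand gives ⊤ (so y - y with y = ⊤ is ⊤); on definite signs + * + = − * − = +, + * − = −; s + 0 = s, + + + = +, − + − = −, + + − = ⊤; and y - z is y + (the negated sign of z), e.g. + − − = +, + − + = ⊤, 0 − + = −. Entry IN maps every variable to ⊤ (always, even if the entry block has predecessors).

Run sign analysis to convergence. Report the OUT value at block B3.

Answer: {a: -, b: ⊤, c: ⊤, d: ⊤, e: ⊤, f: ⊤}

Derivation:
Converged values:
  B0:   IN=(all ⊤)   OUT=(all ⊤)
  B1:   IN=(all ⊤)   OUT={a:-; rest ⊤}
  B2:   IN={a:-; rest ⊤}   OUT={a:-; rest ⊤}
  B3:   IN={a:-; rest ⊤}   OUT={a:-; rest ⊤}

Merge at B3: IN[B3] = OUT[B2] = {a: -, b: ⊤, c: ⊤, d: ⊤, e: ⊤, f: ⊤}
Applying B3's transfer function to that IN value gives OUT[B3] (row B3 above).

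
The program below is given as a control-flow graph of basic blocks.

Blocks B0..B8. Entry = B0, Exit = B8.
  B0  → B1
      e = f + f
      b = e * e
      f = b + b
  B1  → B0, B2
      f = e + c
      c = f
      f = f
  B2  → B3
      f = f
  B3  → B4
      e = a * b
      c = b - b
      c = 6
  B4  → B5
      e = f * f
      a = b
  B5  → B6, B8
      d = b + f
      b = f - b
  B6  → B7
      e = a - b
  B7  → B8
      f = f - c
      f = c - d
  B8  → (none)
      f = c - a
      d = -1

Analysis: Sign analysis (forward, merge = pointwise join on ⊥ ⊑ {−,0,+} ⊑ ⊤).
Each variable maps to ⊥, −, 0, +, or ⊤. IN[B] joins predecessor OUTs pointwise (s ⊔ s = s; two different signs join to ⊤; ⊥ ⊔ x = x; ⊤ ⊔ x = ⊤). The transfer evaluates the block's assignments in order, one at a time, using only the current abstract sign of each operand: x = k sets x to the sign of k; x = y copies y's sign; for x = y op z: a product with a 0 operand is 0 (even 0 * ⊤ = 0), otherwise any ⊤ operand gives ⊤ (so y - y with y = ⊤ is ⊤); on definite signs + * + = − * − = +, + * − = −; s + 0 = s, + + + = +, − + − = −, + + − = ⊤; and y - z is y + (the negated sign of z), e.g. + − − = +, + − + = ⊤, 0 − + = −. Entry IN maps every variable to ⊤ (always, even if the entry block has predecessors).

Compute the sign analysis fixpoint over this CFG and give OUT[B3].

Answer: {a: ⊤, b: ⊤, c: +, d: ⊤, e: ⊤, f: ⊤}

Trace:
Converged values:
  B0:   IN=(all ⊤)   OUT=(all ⊤)
  B1:   IN=(all ⊤)   OUT=(all ⊤)
  B2:   IN=(all ⊤)   OUT=(all ⊤)
  B3:   IN=(all ⊤)   OUT={c:+; rest ⊤}
  B4:   IN={c:+; rest ⊤}   OUT={c:+; rest ⊤}
  B5:   IN={c:+; rest ⊤}   OUT={c:+; rest ⊤}
  B6:   IN={c:+; rest ⊤}   OUT={c:+; rest ⊤}
  B7:   IN={c:+; rest ⊤}   OUT={c:+; rest ⊤}
  B8:   IN={c:+; rest ⊤}   OUT={c:+, d:-; rest ⊤}

Merge at B3: IN[B3] = OUT[B2] = {a: ⊤, b: ⊤, c: ⊤, d: ⊤, e: ⊤, f: ⊤}
Applying B3's transfer function to that IN value gives OUT[B3] (row B3 above).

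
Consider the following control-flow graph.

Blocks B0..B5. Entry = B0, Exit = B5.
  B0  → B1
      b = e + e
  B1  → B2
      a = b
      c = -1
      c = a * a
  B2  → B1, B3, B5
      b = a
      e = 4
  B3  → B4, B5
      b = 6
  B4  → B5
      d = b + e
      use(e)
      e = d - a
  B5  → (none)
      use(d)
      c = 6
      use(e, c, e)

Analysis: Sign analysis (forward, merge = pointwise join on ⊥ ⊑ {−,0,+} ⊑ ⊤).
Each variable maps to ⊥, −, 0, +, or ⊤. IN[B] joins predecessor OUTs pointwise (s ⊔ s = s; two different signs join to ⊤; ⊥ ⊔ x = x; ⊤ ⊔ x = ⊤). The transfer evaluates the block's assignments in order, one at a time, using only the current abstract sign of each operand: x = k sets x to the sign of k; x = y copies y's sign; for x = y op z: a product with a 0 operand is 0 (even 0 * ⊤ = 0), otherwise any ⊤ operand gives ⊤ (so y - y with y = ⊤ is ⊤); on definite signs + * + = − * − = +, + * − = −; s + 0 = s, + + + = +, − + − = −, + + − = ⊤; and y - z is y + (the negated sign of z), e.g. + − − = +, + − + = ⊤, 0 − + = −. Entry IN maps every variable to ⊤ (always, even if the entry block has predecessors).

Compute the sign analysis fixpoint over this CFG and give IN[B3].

Answer: {a: ⊤, b: ⊤, c: ⊤, d: ⊤, e: +, f: ⊤}

Trace:
Converged values:
  B0:   IN=(all ⊤)   OUT=(all ⊤)
  B1:   IN=(all ⊤)   OUT=(all ⊤)
  B2:   IN=(all ⊤)   OUT={e:+; rest ⊤}
  B3:   IN={e:+; rest ⊤}   OUT={b:+, e:+; rest ⊤}
  B4:   IN={b:+, e:+; rest ⊤}   OUT={b:+, d:+; rest ⊤}
  B5:   IN=(all ⊤)   OUT={c:+; rest ⊤}

Merge at B3: IN[B3] = OUT[B2] = {a: ⊤, b: ⊤, c: ⊤, d: ⊤, e: +, f: ⊤}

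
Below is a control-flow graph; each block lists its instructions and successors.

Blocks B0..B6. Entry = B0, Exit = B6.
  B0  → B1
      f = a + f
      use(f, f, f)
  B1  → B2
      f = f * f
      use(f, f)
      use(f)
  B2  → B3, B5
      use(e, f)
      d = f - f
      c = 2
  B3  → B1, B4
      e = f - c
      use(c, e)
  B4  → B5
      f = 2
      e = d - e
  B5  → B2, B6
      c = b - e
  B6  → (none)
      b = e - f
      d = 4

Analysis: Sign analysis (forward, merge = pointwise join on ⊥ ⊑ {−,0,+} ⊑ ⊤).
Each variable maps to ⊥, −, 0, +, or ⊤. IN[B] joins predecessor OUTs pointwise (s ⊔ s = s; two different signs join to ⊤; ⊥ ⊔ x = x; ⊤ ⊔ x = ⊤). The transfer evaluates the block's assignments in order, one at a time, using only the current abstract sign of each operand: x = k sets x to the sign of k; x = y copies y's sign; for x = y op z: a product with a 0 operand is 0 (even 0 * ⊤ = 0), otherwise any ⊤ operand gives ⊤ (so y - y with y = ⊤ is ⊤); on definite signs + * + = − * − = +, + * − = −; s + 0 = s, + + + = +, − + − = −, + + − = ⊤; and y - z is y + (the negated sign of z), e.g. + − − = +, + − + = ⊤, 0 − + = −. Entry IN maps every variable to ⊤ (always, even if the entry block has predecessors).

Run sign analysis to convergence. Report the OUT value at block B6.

Converged values:
  B0:  IN=(all ⊤)  OUT=(all ⊤)
  B1:  IN=(all ⊤)  OUT=(all ⊤)
  B2:  IN=(all ⊤)  OUT={c:+; rest ⊤}
  B3:  IN={c:+; rest ⊤}  OUT={c:+; rest ⊤}
  B4:  IN={c:+; rest ⊤}  OUT={c:+, f:+; rest ⊤}
  B5:  IN={c:+; rest ⊤}  OUT=(all ⊤)
  B6:  IN=(all ⊤)  OUT={d:+; rest ⊤}

Merge at B6: IN[B6] = OUT[B5] = {a: ⊤, b: ⊤, c: ⊤, d: ⊤, e: ⊤, f: ⊤}
Applying B6's transfer function to that IN value gives OUT[B6] (row B6 above).

Answer: {a: ⊤, b: ⊤, c: ⊤, d: +, e: ⊤, f: ⊤}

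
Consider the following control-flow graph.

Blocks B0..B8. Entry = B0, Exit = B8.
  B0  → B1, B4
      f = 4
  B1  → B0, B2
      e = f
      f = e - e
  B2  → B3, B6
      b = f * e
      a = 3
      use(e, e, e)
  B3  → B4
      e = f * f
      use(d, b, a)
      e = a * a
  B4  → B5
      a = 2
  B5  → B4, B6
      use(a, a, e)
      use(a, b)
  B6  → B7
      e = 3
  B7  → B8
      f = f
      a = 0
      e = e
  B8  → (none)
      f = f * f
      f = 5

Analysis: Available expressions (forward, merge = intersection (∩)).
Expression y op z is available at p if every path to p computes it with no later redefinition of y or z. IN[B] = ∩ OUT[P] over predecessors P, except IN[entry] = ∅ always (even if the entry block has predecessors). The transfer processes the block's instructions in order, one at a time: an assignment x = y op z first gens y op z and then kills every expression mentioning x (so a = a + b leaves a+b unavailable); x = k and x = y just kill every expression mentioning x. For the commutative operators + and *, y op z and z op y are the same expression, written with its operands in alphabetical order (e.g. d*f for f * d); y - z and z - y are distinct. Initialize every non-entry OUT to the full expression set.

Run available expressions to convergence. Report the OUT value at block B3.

Answer: {a*a, f*f}

Working:
Converged values:
  B0: | IN={} | OUT={}
  B1: | IN={} | OUT={e-e}
  B2: | IN={e-e} | OUT={e*f, e-e}
  B3: | IN={e*f, e-e} | OUT={a*a, f*f}
  B4: | IN={} | OUT={}
  B5: | IN={} | OUT={}
  B6: | IN={} | OUT={}
  B7: | IN={} | OUT={}
  B8: | IN={} | OUT={}

Merge at B3: IN[B3] = OUT[B2] = {e*f, e-e}
Applying B3's transfer function to that IN value gives OUT[B3] (row B3 above).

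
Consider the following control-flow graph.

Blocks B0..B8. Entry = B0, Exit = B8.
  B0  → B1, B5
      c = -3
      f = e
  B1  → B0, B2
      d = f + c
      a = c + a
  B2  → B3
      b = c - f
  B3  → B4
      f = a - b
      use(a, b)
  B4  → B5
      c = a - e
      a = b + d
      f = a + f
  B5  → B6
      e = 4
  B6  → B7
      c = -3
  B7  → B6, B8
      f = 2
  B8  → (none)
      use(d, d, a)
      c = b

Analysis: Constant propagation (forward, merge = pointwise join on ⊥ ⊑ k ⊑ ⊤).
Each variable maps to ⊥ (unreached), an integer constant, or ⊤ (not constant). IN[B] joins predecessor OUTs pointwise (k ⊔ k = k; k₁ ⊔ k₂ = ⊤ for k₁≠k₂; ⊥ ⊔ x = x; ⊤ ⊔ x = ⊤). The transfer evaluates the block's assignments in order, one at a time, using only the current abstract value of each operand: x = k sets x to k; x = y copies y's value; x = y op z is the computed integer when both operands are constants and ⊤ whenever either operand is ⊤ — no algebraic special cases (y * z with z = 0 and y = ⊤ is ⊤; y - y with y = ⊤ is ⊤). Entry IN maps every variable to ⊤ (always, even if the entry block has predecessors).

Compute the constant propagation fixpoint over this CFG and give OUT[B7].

Fixpoint table:
  B0:  IN=(all ⊤)  OUT={c:-3; rest ⊤}
  B1:  IN={c:-3; rest ⊤}  OUT={c:-3; rest ⊤}
  B2:  IN={c:-3; rest ⊤}  OUT={c:-3; rest ⊤}
  B3:  IN={c:-3; rest ⊤}  OUT={c:-3; rest ⊤}
  B4:  IN={c:-3; rest ⊤}  OUT=(all ⊤)
  B5:  IN=(all ⊤)  OUT={e:4; rest ⊤}
  B6:  IN={e:4; rest ⊤}  OUT={c:-3, e:4; rest ⊤}
  B7:  IN={c:-3, e:4; rest ⊤}  OUT={c:-3, e:4, f:2; rest ⊤}
  B8:  IN={c:-3, e:4, f:2; rest ⊤}  OUT={e:4, f:2; rest ⊤}

Merge at B7: IN[B7] = OUT[B6] = {a: ⊤, b: ⊤, c: -3, d: ⊤, e: 4, f: ⊤}
Applying B7's transfer function to that IN value gives OUT[B7] (row B7 above).

Answer: {a: ⊤, b: ⊤, c: -3, d: ⊤, e: 4, f: 2}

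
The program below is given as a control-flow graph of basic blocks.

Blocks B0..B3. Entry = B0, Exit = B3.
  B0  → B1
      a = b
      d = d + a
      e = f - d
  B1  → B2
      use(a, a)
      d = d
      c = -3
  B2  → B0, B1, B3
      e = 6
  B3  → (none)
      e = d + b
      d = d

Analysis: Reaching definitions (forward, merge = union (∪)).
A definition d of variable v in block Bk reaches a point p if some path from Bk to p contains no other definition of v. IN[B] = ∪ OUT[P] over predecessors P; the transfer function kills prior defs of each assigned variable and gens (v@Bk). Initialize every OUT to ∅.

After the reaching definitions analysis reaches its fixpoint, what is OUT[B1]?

Per-block solution:
  B0: | IN={a@B0, c@B1, d@B1, e@B2} | OUT={a@B0, c@B1, d@B0, e@B0}
  B1: | IN={a@B0, c@B1, d@B0, d@B1, e@B0, e@B2} | OUT={a@B0, c@B1, d@B1, e@B0, e@B2}
  B2: | IN={a@B0, c@B1, d@B1, e@B0, e@B2} | OUT={a@B0, c@B1, d@B1, e@B2}
  B3: | IN={a@B0, c@B1, d@B1, e@B2} | OUT={a@B0, c@B1, d@B3, e@B3}

Merge at B1: IN[B1] = OUT[B0] ⊔ OUT[B2] = {a@B0, c@B1, d@B0, d@B1, e@B0, e@B2}
Applying B1's transfer function to that IN value gives OUT[B1] (row B1 above).

Answer: {a@B0, c@B1, d@B1, e@B0, e@B2}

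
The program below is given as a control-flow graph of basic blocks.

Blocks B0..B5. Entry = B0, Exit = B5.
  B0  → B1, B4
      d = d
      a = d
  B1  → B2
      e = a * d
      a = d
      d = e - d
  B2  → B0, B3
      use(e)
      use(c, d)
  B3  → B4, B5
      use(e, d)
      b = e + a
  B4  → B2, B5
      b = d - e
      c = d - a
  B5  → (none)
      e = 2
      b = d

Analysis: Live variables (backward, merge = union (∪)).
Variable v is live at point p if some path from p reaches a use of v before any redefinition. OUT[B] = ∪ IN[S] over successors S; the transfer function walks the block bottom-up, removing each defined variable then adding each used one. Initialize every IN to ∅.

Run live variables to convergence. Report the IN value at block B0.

Answer: {c, d, e}

Derivation:
Fixpoint table:
  B0:  IN={c, d, e}  OUT={a, c, d, e}
  B1:  IN={a, c, d}  OUT={a, c, d, e}
  B2:  IN={a, c, d, e}  OUT={a, c, d, e}
  B3:  IN={a, d, e}  OUT={a, d, e}
  B4:  IN={a, d, e}  OUT={a, c, d, e}
  B5:  IN={d}  OUT={}

Merge at B0: OUT[B0] = IN[B1] ⊔ IN[B4] = {a, c, d, e}
Applying B0's transfer function to that OUT value gives IN[B0] (row B0 above).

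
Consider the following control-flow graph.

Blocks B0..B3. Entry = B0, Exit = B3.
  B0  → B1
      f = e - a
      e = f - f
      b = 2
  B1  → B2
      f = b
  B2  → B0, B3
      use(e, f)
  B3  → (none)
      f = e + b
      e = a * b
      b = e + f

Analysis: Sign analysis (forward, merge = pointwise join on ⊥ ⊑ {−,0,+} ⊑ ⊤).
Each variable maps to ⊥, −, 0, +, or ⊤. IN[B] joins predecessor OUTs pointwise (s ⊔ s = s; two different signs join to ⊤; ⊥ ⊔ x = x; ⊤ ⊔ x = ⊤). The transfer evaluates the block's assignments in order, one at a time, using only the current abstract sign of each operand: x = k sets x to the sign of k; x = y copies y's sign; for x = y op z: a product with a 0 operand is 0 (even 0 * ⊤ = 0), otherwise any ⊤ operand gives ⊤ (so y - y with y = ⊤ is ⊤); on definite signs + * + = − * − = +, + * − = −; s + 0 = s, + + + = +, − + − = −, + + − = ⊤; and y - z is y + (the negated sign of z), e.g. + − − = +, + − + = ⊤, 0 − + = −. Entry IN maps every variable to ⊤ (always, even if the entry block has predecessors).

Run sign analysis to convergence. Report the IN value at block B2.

Answer: {a: ⊤, b: +, c: ⊤, d: ⊤, e: ⊤, f: +}

Working:
Converged values:
  B0:   IN=(all ⊤)   OUT={b:+; rest ⊤}
  B1:   IN={b:+; rest ⊤}   OUT={b:+, f:+; rest ⊤}
  B2:   IN={b:+, f:+; rest ⊤}   OUT={b:+, f:+; rest ⊤}
  B3:   IN={b:+, f:+; rest ⊤}   OUT=(all ⊤)

Merge at B2: IN[B2] = OUT[B1] = {a: ⊤, b: +, c: ⊤, d: ⊤, e: ⊤, f: +}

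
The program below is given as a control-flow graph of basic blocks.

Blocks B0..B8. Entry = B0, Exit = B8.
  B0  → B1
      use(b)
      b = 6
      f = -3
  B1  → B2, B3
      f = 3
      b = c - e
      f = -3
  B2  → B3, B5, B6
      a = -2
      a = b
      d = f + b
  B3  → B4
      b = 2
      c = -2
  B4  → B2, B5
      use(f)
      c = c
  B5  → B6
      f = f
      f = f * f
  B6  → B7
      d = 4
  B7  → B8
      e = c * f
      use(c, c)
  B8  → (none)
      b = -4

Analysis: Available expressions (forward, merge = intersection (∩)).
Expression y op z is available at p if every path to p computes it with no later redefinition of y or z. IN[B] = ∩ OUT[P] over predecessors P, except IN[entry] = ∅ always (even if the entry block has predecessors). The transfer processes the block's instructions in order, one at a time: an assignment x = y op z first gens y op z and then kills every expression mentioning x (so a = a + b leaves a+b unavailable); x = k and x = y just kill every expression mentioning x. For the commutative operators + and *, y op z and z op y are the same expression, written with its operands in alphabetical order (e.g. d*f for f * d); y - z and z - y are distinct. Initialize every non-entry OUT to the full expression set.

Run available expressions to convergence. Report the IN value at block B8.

Answer: {c*f}

Working:
Per-block solution:
  B0:   IN={}   OUT={}
  B1:   IN={}   OUT={c-e}
  B2:   IN={}   OUT={b+f}
  B3:   IN={}   OUT={}
  B4:   IN={}   OUT={}
  B5:   IN={}   OUT={}
  B6:   IN={}   OUT={}
  B7:   IN={}   OUT={c*f}
  B8:   IN={c*f}   OUT={c*f}

Merge at B8: IN[B8] = OUT[B7] = {c*f}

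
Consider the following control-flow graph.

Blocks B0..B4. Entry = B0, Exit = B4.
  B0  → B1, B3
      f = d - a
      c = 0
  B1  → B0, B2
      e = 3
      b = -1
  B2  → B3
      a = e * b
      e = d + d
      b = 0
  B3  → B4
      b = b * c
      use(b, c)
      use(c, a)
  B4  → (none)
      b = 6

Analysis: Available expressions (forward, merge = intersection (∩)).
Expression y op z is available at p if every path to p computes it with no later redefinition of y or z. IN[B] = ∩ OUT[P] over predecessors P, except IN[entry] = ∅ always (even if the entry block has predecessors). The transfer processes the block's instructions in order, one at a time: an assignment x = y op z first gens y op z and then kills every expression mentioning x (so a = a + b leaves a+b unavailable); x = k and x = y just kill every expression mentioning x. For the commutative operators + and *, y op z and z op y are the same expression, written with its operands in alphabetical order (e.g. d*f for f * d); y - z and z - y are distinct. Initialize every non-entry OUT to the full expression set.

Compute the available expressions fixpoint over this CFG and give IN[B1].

Answer: {d-a}

Derivation:
Per-block solution:
  B0:  IN={}  OUT={d-a}
  B1:  IN={d-a}  OUT={d-a}
  B2:  IN={d-a}  OUT={d+d}
  B3:  IN={}  OUT={}
  B4:  IN={}  OUT={}

Merge at B1: IN[B1] = OUT[B0] = {d-a}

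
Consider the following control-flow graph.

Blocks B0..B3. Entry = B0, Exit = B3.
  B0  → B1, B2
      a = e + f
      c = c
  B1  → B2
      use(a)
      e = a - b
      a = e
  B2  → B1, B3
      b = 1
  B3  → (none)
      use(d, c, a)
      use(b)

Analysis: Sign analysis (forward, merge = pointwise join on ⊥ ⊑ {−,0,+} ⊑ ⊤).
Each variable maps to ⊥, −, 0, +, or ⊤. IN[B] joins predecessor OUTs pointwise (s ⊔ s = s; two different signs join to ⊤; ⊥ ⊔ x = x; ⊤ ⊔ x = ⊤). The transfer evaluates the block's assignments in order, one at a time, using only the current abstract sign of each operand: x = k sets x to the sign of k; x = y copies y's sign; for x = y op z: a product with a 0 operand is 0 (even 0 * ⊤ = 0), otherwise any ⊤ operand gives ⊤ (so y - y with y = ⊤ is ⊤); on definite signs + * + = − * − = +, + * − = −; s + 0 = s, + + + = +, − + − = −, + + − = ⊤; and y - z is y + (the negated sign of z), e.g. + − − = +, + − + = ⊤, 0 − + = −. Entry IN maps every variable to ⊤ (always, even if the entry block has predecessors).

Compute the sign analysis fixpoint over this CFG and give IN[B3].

Fixpoint table:
  B0:   IN=(all ⊤)   OUT=(all ⊤)
  B1:   IN=(all ⊤)   OUT=(all ⊤)
  B2:   IN=(all ⊤)   OUT={b:+; rest ⊤}
  B3:   IN={b:+; rest ⊤}   OUT={b:+; rest ⊤}

Merge at B3: IN[B3] = OUT[B2] = {a: ⊤, b: +, c: ⊤, d: ⊤, e: ⊤, f: ⊤}

Answer: {a: ⊤, b: +, c: ⊤, d: ⊤, e: ⊤, f: ⊤}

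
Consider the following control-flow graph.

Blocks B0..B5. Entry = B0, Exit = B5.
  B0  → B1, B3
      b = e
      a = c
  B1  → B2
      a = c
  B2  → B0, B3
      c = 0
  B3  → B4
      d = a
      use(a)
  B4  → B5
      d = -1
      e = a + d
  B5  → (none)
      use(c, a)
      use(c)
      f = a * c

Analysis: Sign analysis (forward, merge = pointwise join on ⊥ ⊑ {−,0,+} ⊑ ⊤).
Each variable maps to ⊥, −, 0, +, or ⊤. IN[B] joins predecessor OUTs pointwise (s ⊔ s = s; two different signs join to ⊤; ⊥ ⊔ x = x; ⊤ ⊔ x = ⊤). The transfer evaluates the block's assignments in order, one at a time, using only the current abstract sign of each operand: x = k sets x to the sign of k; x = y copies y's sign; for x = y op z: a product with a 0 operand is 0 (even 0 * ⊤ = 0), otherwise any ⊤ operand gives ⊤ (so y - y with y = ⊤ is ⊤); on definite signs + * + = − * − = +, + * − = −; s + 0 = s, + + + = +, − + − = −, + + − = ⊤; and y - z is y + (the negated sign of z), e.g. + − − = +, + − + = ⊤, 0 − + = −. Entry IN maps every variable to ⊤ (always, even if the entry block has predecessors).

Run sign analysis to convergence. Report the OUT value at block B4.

Answer: {a: ⊤, b: ⊤, c: ⊤, d: -, e: ⊤, f: ⊤}

Derivation:
Converged values:
  B0:  IN=(all ⊤)  OUT=(all ⊤)
  B1:  IN=(all ⊤)  OUT=(all ⊤)
  B2:  IN=(all ⊤)  OUT={c:0; rest ⊤}
  B3:  IN=(all ⊤)  OUT=(all ⊤)
  B4:  IN=(all ⊤)  OUT={d:-; rest ⊤}
  B5:  IN={d:-; rest ⊤}  OUT={d:-; rest ⊤}

Merge at B4: IN[B4] = OUT[B3] = {a: ⊤, b: ⊤, c: ⊤, d: ⊤, e: ⊤, f: ⊤}
Applying B4's transfer function to that IN value gives OUT[B4] (row B4 above).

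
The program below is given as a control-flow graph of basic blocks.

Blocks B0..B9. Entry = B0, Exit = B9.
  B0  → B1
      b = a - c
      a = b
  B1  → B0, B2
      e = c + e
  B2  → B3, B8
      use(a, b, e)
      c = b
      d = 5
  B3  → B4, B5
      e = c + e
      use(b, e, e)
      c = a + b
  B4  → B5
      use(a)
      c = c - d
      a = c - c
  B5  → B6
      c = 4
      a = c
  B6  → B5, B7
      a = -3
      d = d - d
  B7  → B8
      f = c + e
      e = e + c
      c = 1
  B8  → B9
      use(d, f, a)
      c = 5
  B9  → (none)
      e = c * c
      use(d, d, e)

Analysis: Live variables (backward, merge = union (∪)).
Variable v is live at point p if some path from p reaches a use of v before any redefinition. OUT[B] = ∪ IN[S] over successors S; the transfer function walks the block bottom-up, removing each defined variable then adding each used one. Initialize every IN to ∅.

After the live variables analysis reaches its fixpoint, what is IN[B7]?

Fixpoint table:
  B0: | IN={a, c, e, f} | OUT={a, b, c, e, f}
  B1: | IN={a, b, c, e, f} | OUT={a, b, c, e, f}
  B2: | IN={a, b, e, f} | OUT={a, b, c, d, e, f}
  B3: | IN={a, b, c, d, e} | OUT={a, c, d, e}
  B4: | IN={a, c, d, e} | OUT={d, e}
  B5: | IN={d, e} | OUT={c, d, e}
  B6: | IN={c, d, e} | OUT={a, c, d, e}
  B7: | IN={a, c, d, e} | OUT={a, d, f}
  B8: | IN={a, d, f} | OUT={c, d}
  B9: | IN={c, d} | OUT={}

Merge at B7: OUT[B7] = IN[B8] = {a, d, f}
Applying B7's transfer function to that OUT value gives IN[B7] (row B7 above).

Answer: {a, c, d, e}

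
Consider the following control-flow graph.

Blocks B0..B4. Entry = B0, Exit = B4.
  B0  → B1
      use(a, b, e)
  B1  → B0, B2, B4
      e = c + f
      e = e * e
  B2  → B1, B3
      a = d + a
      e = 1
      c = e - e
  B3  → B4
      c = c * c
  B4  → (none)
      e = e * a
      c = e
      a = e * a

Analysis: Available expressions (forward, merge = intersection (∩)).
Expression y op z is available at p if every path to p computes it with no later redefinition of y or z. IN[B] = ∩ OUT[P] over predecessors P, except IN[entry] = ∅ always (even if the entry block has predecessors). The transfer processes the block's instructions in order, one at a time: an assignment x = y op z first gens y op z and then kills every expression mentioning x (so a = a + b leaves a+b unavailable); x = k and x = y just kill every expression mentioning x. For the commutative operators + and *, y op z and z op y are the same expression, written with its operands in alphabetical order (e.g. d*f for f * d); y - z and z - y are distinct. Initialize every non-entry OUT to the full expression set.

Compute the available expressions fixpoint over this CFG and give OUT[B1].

Answer: {c+f}

Derivation:
Converged values:
  B0:  IN={}  OUT={}
  B1:  IN={}  OUT={c+f}
  B2:  IN={c+f}  OUT={e-e}
  B3:  IN={e-e}  OUT={e-e}
  B4:  IN={}  OUT={}

Merge at B1: IN[B1] = OUT[B0] ∩ OUT[B2] = {}
Applying B1's transfer function to that IN value gives OUT[B1] (row B1 above).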